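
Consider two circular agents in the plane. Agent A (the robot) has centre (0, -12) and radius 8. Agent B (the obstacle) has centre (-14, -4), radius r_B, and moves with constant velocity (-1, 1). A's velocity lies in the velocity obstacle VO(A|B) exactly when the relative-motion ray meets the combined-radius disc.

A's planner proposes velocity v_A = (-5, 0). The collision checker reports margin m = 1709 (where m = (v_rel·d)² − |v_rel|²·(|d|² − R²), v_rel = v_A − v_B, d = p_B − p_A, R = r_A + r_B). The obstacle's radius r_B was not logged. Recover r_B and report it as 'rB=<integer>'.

m = 1709
d = (-14, 8);  v_rel = (-4, -1),  |v_rel|² = 17
v_rel×d = (-4)·(8) − (-1)·(-14) = -46
since m = R²·17 − (-46)²:  R² = (2116 + 1709) / 17 = 225
R = √225 = 15  ⇒  r_B = 15 − 8 = 7

rB=7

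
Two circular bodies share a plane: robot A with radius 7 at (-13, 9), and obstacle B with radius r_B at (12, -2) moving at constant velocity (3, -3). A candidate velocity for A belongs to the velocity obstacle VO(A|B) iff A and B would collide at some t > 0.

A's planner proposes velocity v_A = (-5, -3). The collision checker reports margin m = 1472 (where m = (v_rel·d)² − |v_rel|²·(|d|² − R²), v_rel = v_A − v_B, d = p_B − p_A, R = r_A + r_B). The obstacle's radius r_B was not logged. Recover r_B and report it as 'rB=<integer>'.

m = 1472
d = (25, -11);  v_rel = (-8, 0),  |v_rel|² = 64
v_rel×d = (-8)·(-11) − (0)·(25) = 88
since m = R²·64 − 88²:  R² = (7744 + 1472) / 64 = 144
R = √144 = 12  ⇒  r_B = 12 − 7 = 5

rB=5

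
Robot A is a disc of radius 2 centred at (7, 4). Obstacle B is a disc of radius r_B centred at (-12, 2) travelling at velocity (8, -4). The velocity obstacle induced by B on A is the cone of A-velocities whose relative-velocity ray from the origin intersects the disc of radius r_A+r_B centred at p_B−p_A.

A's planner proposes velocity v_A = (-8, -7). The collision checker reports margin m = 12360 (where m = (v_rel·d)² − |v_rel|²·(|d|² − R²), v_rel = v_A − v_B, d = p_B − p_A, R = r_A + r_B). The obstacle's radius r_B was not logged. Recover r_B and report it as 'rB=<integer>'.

m = 12360
d = (-19, -2);  v_rel = (-16, -3),  |v_rel|² = 265
v_rel×d = (-16)·(-2) − (-3)·(-19) = -25
since m = R²·265 − (-25)²:  R² = (625 + 12360) / 265 = 49
R = √49 = 7  ⇒  r_B = 7 − 2 = 5

rB=5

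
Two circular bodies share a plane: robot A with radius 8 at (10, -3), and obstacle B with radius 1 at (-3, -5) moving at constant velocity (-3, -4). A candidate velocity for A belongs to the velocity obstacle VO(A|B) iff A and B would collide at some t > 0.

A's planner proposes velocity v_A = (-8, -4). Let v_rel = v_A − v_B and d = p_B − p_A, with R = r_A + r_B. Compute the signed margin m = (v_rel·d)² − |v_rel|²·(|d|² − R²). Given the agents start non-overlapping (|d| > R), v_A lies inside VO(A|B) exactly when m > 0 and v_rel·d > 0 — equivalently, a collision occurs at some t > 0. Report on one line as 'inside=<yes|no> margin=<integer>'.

d = (-13, -2),  |d|² = 173;  R = 8+1 = 9,  c = 173−9² = 92
v_rel = (-5, 0),  |v_rel|² = 25;  v_rel·d = (-5)·(-13) + (0)·(-2) = 65
25·t² − 130·t + 92 = 0  ⇒  m = 65² − 25·92 = 1925
m = 1925 > 0,  v_rel·d = 65 > 0  ⇒  inside

inside=yes margin=1925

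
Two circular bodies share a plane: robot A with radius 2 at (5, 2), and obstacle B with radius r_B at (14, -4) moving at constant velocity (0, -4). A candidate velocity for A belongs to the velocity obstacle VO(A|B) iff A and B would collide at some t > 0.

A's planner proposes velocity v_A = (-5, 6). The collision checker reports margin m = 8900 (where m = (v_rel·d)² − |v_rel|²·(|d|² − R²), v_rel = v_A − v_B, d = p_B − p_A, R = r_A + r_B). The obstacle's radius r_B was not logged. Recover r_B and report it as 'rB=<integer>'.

m = 8900
d = (9, -6);  v_rel = (-5, 10),  |v_rel|² = 125
v_rel×d = (-5)·(-6) − (10)·(9) = -60
since m = R²·125 − (-60)²:  R² = (3600 + 8900) / 125 = 100
R = √100 = 10  ⇒  r_B = 10 − 2 = 8

rB=8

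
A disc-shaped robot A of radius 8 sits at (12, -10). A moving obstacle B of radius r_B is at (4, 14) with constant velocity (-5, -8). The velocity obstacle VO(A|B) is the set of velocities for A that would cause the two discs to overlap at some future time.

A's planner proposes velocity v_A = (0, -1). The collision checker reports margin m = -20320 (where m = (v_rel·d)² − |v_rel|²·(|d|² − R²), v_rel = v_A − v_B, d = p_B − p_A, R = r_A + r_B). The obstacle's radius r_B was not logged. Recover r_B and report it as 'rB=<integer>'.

m = -20320
d = (-8, 24);  v_rel = (5, 7),  |v_rel|² = 74
v_rel×d = (5)·(24) − (7)·(-8) = 176
since m = R²·74 − 176²:  R² = (30976 + -20320) / 74 = 144
R = √144 = 12  ⇒  r_B = 12 − 8 = 4

rB=4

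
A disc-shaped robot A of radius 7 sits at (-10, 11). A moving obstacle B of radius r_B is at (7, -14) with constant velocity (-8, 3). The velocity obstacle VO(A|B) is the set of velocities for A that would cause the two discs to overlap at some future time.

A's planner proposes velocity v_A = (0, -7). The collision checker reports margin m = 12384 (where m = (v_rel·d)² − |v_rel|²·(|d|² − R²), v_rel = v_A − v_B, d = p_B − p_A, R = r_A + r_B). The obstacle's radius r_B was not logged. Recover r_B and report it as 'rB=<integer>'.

m = 12384
d = (17, -25);  v_rel = (8, -10),  |v_rel|² = 164
v_rel×d = (8)·(-25) − (-10)·(17) = -30
since m = R²·164 − (-30)²:  R² = (900 + 12384) / 164 = 81
R = √81 = 9  ⇒  r_B = 9 − 7 = 2

rB=2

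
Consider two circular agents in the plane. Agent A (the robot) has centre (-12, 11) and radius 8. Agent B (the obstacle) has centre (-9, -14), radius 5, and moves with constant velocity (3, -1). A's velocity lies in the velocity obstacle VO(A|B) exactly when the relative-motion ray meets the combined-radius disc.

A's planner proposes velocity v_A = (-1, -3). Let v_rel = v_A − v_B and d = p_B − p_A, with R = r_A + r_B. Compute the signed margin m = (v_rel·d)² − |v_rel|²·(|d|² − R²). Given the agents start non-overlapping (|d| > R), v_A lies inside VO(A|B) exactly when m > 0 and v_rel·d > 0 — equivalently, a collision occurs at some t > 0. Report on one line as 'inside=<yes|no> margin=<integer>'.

d = (3, -25),  |d|² = 634;  R = 8+5 = 13,  c = 634−13² = 465
v_rel = (-4, -2),  |v_rel|² = 20;  v_rel·d = (-4)·(3) + (-2)·(-25) = 38
20·t² − 76·t + 465 = 0  ⇒  m = 38² − 20·465 = -7856
m = -7856 < 0,  v_rel·d = 38 > 0  ⇒  outside

inside=no margin=-7856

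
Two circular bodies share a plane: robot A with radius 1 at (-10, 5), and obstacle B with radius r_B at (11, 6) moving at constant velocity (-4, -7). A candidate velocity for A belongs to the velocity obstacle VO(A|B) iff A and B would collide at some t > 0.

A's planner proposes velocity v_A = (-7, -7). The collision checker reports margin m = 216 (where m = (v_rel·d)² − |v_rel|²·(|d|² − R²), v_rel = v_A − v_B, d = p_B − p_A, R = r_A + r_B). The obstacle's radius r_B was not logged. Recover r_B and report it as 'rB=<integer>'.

m = 216
d = (21, 1);  v_rel = (-3, 0),  |v_rel|² = 9
v_rel×d = (-3)·(1) − (0)·(21) = -3
since m = R²·9 − (-3)²:  R² = (9 + 216) / 9 = 25
R = √25 = 5  ⇒  r_B = 5 − 1 = 4

rB=4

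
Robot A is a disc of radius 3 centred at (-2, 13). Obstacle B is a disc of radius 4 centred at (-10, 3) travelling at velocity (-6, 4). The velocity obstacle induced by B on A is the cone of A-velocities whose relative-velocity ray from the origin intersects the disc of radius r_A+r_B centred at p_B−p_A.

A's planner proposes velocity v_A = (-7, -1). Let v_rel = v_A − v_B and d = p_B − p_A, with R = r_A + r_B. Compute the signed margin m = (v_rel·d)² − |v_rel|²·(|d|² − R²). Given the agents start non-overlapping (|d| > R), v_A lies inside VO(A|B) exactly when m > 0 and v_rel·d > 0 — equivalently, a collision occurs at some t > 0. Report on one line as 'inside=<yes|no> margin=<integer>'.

d = (-8, -10),  |d|² = 164;  R = 3+4 = 7,  c = 164−7² = 115
v_rel = (-1, -5),  |v_rel|² = 26;  v_rel·d = (-1)·(-8) + (-5)·(-10) = 58
26·t² − 116·t + 115 = 0  ⇒  m = 58² − 26·115 = 374
m = 374 > 0,  v_rel·d = 58 > 0  ⇒  inside

inside=yes margin=374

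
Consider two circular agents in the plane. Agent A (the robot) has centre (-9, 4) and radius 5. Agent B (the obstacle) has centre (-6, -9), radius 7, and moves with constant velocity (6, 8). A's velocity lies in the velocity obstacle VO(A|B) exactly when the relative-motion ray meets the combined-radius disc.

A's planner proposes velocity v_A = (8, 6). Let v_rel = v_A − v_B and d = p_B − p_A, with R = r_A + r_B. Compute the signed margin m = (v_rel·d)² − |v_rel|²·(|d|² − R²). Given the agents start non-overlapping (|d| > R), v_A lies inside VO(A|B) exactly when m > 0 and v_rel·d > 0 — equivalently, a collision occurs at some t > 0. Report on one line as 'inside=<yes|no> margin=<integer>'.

d = (3, -13),  |d|² = 178;  R = 5+7 = 12,  c = 178−12² = 34
v_rel = (2, -2),  |v_rel|² = 8;  v_rel·d = (2)·(3) + (-2)·(-13) = 32
8·t² − 64·t + 34 = 0  ⇒  m = 32² − 8·34 = 752
m = 752 > 0,  v_rel·d = 32 > 0  ⇒  inside

inside=yes margin=752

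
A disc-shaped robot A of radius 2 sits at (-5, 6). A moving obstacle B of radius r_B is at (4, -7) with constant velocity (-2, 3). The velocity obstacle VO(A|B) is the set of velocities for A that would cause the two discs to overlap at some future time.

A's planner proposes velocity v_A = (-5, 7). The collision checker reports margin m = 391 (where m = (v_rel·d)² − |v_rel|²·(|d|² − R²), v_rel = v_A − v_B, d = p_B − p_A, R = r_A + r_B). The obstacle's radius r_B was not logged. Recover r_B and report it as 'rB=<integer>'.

m = 391
d = (9, -13);  v_rel = (-3, 4),  |v_rel|² = 25
v_rel×d = (-3)·(-13) − (4)·(9) = 3
since m = R²·25 − 3²:  R² = (9 + 391) / 25 = 16
R = √16 = 4  ⇒  r_B = 4 − 2 = 2

rB=2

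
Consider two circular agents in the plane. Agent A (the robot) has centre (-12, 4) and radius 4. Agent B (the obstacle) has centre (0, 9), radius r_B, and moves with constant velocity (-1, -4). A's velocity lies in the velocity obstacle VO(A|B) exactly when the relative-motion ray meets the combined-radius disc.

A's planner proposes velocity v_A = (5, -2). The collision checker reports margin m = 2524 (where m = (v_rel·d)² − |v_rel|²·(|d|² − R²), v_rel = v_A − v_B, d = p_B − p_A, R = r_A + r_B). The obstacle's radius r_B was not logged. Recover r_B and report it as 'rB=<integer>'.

m = 2524
d = (12, 5);  v_rel = (6, 2),  |v_rel|² = 40
v_rel×d = (6)·(5) − (2)·(12) = 6
since m = R²·40 − 6²:  R² = (36 + 2524) / 40 = 64
R = √64 = 8  ⇒  r_B = 8 − 4 = 4

rB=4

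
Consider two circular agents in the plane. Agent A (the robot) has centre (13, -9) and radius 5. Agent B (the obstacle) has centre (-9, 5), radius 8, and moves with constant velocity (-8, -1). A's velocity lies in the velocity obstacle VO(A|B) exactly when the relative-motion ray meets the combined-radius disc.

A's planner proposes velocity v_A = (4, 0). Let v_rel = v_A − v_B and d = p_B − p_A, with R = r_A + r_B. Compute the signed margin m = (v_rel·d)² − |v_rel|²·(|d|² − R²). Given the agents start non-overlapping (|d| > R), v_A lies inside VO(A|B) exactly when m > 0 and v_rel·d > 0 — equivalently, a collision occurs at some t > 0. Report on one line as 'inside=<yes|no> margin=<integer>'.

d = (-22, 14),  |d|² = 680;  R = 5+8 = 13,  c = 680−13² = 511
v_rel = (12, 1),  |v_rel|² = 145;  v_rel·d = (12)·(-22) + (1)·(14) = -250
145·t² + 500·t + 511 = 0  ⇒  m = (-250)² − 145·511 = -11595
m = -11595 < 0,  v_rel·d = -250 < 0  ⇒  outside

inside=no margin=-11595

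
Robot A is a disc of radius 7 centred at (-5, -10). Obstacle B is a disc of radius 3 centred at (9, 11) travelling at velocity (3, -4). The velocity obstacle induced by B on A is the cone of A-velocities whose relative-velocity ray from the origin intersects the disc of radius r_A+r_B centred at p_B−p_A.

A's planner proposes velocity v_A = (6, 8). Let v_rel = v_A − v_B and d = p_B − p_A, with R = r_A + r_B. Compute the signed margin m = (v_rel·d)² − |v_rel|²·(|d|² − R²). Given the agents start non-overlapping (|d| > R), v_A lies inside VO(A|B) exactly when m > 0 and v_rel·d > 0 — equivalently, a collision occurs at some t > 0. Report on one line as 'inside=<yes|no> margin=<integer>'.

d = (14, 21),  |d|² = 637;  R = 7+3 = 10,  c = 637−10² = 537
v_rel = (3, 12),  |v_rel|² = 153;  v_rel·d = (3)·(14) + (12)·(21) = 294
153·t² − 588·t + 537 = 0  ⇒  m = 294² − 153·537 = 4275
m = 4275 > 0,  v_rel·d = 294 > 0  ⇒  inside

inside=yes margin=4275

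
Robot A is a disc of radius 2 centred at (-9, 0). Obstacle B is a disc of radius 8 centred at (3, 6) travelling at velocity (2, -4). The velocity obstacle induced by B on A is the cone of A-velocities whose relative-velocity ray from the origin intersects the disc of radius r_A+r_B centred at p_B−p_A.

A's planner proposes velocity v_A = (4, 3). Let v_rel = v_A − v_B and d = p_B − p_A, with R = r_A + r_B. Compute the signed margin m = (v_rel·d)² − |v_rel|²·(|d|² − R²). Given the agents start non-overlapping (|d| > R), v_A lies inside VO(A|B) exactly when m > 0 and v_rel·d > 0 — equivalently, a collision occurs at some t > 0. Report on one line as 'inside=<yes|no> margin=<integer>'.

d = (12, 6),  |d|² = 180;  R = 2+8 = 10,  c = 180−10² = 80
v_rel = (2, 7),  |v_rel|² = 53;  v_rel·d = (2)·(12) + (7)·(6) = 66
53·t² − 132·t + 80 = 0  ⇒  m = 66² − 53·80 = 116
m = 116 > 0,  v_rel·d = 66 > 0  ⇒  inside

inside=yes margin=116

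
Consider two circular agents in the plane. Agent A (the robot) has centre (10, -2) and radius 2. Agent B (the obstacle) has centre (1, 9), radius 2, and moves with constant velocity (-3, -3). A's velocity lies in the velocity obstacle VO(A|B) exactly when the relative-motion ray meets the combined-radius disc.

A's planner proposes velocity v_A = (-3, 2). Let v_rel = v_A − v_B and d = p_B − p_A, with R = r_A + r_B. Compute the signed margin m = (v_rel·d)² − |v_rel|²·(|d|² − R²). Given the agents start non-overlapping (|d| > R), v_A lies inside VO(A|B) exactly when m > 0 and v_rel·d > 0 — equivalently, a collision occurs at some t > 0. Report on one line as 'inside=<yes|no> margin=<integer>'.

d = (-9, 11),  |d|² = 202;  R = 2+2 = 4,  c = 202−4² = 186
v_rel = (0, 5),  |v_rel|² = 25;  v_rel·d = (0)·(-9) + (5)·(11) = 55
25·t² − 110·t + 186 = 0  ⇒  m = 55² − 25·186 = -1625
m = -1625 < 0,  v_rel·d = 55 > 0  ⇒  outside

inside=no margin=-1625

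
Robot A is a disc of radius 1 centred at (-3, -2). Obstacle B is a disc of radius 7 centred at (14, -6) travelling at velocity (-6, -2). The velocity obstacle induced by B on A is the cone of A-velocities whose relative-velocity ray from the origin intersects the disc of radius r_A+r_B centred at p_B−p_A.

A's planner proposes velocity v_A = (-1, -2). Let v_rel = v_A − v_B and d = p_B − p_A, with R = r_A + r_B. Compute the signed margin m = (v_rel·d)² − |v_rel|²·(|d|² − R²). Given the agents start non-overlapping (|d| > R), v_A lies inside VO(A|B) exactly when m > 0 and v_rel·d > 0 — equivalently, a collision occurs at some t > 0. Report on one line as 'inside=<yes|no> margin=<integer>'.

d = (17, -4),  |d|² = 305;  R = 1+7 = 8,  c = 305−8² = 241
v_rel = (5, 0),  |v_rel|² = 25;  v_rel·d = (5)·(17) + (0)·(-4) = 85
25·t² − 170·t + 241 = 0  ⇒  m = 85² − 25·241 = 1200
m = 1200 > 0,  v_rel·d = 85 > 0  ⇒  inside

inside=yes margin=1200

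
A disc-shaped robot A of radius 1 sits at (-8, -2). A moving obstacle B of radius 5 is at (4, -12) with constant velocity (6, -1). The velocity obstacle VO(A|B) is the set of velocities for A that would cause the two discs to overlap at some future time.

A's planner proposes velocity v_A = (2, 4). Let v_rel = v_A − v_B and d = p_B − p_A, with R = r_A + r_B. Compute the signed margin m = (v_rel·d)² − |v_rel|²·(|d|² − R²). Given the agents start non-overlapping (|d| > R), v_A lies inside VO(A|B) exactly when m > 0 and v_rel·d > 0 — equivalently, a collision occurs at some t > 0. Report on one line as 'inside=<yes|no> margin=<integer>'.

d = (12, -10),  |d|² = 244;  R = 1+5 = 6,  c = 244−6² = 208
v_rel = (-4, 5),  |v_rel|² = 41;  v_rel·d = (-4)·(12) + (5)·(-10) = -98
41·t² + 196·t + 208 = 0  ⇒  m = (-98)² − 41·208 = 1076
m = 1076 > 0,  v_rel·d = -98 < 0  ⇒  outside

inside=no margin=1076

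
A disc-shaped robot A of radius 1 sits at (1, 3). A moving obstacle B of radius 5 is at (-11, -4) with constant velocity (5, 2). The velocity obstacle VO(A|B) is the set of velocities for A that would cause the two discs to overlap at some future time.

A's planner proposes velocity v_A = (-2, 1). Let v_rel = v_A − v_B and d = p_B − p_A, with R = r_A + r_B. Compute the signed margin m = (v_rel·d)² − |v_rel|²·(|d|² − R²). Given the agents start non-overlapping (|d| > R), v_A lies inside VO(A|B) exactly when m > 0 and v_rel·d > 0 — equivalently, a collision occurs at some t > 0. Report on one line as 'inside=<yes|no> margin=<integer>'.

d = (-12, -7),  |d|² = 193;  R = 1+5 = 6,  c = 193−6² = 157
v_rel = (-7, -1),  |v_rel|² = 50;  v_rel·d = (-7)·(-12) + (-1)·(-7) = 91
50·t² − 182·t + 157 = 0  ⇒  m = 91² − 50·157 = 431
m = 431 > 0,  v_rel·d = 91 > 0  ⇒  inside

inside=yes margin=431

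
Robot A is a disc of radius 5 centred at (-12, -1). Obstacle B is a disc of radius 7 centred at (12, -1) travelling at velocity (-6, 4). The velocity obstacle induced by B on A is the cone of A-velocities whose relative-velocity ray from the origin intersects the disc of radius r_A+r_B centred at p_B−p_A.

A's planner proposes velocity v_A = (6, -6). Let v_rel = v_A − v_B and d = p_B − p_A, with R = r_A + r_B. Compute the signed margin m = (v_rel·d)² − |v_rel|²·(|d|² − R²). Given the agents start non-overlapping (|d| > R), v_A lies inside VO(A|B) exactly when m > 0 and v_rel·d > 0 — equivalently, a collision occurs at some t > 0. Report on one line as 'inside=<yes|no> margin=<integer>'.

d = (24, 0),  |d|² = 576;  R = 5+7 = 12,  c = 576−12² = 432
v_rel = (12, -10),  |v_rel|² = 244;  v_rel·d = (12)·(24) + (-10)·(0) = 288
244·t² − 576·t + 432 = 0  ⇒  m = 288² − 244·432 = -22464
m = -22464 < 0,  v_rel·d = 288 > 0  ⇒  outside

inside=no margin=-22464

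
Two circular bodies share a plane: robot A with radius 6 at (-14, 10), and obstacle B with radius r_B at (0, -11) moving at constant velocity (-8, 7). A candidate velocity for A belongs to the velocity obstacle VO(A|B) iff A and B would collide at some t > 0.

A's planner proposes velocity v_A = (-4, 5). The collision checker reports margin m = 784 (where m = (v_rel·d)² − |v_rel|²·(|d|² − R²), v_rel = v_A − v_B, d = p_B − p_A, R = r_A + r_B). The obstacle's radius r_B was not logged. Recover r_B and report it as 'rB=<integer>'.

m = 784
d = (14, -21);  v_rel = (4, -2),  |v_rel|² = 20
v_rel×d = (4)·(-21) − (-2)·(14) = -56
since m = R²·20 − (-56)²:  R² = (3136 + 784) / 20 = 196
R = √196 = 14  ⇒  r_B = 14 − 6 = 8

rB=8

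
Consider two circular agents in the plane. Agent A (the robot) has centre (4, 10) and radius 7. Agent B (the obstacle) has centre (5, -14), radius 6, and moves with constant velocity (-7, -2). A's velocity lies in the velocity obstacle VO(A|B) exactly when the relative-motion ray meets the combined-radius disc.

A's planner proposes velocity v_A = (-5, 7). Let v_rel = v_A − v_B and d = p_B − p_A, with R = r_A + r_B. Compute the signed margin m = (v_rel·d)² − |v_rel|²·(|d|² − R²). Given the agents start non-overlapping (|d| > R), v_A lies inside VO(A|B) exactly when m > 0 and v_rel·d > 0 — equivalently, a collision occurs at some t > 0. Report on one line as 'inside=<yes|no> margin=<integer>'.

d = (1, -24),  |d|² = 577;  R = 7+6 = 13,  c = 577−13² = 408
v_rel = (2, 9),  |v_rel|² = 85;  v_rel·d = (2)·(1) + (9)·(-24) = -214
85·t² + 428·t + 408 = 0  ⇒  m = (-214)² − 85·408 = 11116
m = 11116 > 0,  v_rel·d = -214 < 0  ⇒  outside

inside=no margin=11116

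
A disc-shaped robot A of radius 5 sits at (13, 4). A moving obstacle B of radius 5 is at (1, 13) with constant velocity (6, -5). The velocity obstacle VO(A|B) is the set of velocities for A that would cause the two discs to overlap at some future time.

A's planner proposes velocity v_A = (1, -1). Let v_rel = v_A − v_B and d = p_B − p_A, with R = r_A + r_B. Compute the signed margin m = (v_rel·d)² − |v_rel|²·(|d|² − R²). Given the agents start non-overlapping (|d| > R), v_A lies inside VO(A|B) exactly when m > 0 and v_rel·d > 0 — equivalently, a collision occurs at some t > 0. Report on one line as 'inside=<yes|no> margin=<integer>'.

d = (-12, 9),  |d|² = 225;  R = 5+5 = 10,  c = 225−10² = 125
v_rel = (-5, 4),  |v_rel|² = 41;  v_rel·d = (-5)·(-12) + (4)·(9) = 96
41·t² − 192·t + 125 = 0  ⇒  m = 96² − 41·125 = 4091
m = 4091 > 0,  v_rel·d = 96 > 0  ⇒  inside

inside=yes margin=4091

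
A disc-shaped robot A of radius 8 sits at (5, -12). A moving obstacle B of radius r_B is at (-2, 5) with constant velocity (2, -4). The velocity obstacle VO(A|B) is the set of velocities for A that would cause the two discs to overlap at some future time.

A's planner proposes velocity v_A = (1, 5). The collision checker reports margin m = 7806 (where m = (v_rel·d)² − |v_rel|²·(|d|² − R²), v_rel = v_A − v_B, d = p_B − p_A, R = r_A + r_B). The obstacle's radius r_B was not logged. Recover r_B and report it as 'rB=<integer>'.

m = 7806
d = (-7, 17);  v_rel = (-1, 9),  |v_rel|² = 82
v_rel×d = (-1)·(17) − (9)·(-7) = 46
since m = R²·82 − 46²:  R² = (2116 + 7806) / 82 = 121
R = √121 = 11  ⇒  r_B = 11 − 8 = 3

rB=3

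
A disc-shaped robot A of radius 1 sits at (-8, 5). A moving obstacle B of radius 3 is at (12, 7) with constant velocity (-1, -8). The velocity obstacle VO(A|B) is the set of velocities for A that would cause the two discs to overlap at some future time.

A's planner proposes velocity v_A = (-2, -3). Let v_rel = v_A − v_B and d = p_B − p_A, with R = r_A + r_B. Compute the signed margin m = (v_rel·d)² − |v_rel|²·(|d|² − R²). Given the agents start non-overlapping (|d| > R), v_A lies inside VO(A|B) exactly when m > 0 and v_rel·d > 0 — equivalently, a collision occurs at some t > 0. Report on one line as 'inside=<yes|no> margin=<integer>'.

d = (20, 2),  |d|² = 404;  R = 1+3 = 4,  c = 404−4² = 388
v_rel = (-1, 5),  |v_rel|² = 26;  v_rel·d = (-1)·(20) + (5)·(2) = -10
26·t² + 20·t + 388 = 0  ⇒  m = (-10)² − 26·388 = -9988
m = -9988 < 0,  v_rel·d = -10 < 0  ⇒  outside

inside=no margin=-9988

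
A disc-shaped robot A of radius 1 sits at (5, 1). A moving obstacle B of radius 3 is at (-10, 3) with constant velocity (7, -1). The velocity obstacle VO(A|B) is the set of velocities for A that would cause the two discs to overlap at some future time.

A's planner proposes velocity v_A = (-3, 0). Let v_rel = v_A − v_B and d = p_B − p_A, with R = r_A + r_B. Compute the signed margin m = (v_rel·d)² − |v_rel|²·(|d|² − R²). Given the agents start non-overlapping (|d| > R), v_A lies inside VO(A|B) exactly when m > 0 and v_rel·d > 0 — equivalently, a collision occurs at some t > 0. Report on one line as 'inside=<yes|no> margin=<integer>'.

d = (-15, 2),  |d|² = 229;  R = 1+3 = 4,  c = 229−4² = 213
v_rel = (-10, 1),  |v_rel|² = 101;  v_rel·d = (-10)·(-15) + (1)·(2) = 152
101·t² − 304·t + 213 = 0  ⇒  m = 152² − 101·213 = 1591
m = 1591 > 0,  v_rel·d = 152 > 0  ⇒  inside

inside=yes margin=1591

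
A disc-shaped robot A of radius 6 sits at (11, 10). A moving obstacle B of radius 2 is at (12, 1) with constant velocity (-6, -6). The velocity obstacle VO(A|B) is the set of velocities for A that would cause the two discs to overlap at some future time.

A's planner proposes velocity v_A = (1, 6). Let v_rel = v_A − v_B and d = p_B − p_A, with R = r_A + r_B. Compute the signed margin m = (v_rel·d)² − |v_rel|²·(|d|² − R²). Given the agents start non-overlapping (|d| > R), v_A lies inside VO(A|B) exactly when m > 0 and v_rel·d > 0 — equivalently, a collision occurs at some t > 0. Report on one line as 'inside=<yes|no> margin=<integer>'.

d = (1, -9),  |d|² = 82;  R = 6+2 = 8,  c = 82−8² = 18
v_rel = (7, 12),  |v_rel|² = 193;  v_rel·d = (7)·(1) + (12)·(-9) = -101
193·t² + 202·t + 18 = 0  ⇒  m = (-101)² − 193·18 = 6727
m = 6727 > 0,  v_rel·d = -101 < 0  ⇒  outside

inside=no margin=6727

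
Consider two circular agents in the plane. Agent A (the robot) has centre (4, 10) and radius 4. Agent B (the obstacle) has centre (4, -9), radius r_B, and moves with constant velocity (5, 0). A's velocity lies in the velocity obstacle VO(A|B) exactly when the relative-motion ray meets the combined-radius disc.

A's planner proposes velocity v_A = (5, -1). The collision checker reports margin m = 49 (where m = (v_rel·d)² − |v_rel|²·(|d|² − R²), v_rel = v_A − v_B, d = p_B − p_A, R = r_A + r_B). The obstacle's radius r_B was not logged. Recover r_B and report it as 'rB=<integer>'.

m = 49
d = (0, -19);  v_rel = (0, -1),  |v_rel|² = 1
v_rel×d = (0)·(-19) − (-1)·(0) = 0
since m = R²·1 − 0²:  R² = (0 + 49) / 1 = 49
R = √49 = 7  ⇒  r_B = 7 − 4 = 3

rB=3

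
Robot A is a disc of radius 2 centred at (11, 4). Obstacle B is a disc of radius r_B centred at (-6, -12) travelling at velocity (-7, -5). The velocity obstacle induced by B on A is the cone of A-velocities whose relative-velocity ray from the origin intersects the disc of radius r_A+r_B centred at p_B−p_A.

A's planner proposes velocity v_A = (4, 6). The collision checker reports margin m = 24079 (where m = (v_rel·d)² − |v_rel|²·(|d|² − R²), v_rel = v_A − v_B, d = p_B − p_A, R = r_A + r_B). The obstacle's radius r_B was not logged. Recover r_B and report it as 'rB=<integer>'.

m = 24079
d = (-17, -16);  v_rel = (11, 11),  |v_rel|² = 242
v_rel×d = (11)·(-16) − (11)·(-17) = 11
since m = R²·242 − 11²:  R² = (121 + 24079) / 242 = 100
R = √100 = 10  ⇒  r_B = 10 − 2 = 8

rB=8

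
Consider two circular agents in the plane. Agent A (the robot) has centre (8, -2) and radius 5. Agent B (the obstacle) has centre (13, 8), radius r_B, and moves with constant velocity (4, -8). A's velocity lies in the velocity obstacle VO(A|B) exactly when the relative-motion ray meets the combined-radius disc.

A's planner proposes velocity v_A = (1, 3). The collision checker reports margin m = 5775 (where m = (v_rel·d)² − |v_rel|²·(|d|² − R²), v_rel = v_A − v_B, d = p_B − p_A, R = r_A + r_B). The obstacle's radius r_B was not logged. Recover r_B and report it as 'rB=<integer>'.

m = 5775
d = (5, 10);  v_rel = (-3, 11),  |v_rel|² = 130
v_rel×d = (-3)·(10) − (11)·(5) = -85
since m = R²·130 − (-85)²:  R² = (7225 + 5775) / 130 = 100
R = √100 = 10  ⇒  r_B = 10 − 5 = 5

rB=5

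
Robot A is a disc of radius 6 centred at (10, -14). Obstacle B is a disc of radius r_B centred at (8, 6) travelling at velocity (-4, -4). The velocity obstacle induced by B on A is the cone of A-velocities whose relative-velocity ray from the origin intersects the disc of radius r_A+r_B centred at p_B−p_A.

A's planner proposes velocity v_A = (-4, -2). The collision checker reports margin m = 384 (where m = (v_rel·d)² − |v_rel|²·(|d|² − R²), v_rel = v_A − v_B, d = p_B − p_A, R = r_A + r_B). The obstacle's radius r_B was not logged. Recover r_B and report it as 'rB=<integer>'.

m = 384
d = (-2, 20);  v_rel = (0, 2),  |v_rel|² = 4
v_rel×d = (0)·(20) − (2)·(-2) = 4
since m = R²·4 − 4²:  R² = (16 + 384) / 4 = 100
R = √100 = 10  ⇒  r_B = 10 − 6 = 4

rB=4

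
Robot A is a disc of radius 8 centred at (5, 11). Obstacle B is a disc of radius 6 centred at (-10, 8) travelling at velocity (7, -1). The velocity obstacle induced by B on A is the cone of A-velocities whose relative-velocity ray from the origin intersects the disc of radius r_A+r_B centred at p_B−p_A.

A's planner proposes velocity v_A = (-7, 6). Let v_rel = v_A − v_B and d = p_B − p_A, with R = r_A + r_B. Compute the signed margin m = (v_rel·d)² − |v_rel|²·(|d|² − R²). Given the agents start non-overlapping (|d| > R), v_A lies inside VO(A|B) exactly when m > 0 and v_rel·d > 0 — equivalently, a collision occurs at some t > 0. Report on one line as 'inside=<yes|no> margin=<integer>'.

d = (-15, -3),  |d|² = 234;  R = 8+6 = 14,  c = 234−14² = 38
v_rel = (-14, 7),  |v_rel|² = 245;  v_rel·d = (-14)·(-15) + (7)·(-3) = 189
245·t² − 378·t + 38 = 0  ⇒  m = 189² − 245·38 = 26411
m = 26411 > 0,  v_rel·d = 189 > 0  ⇒  inside

inside=yes margin=26411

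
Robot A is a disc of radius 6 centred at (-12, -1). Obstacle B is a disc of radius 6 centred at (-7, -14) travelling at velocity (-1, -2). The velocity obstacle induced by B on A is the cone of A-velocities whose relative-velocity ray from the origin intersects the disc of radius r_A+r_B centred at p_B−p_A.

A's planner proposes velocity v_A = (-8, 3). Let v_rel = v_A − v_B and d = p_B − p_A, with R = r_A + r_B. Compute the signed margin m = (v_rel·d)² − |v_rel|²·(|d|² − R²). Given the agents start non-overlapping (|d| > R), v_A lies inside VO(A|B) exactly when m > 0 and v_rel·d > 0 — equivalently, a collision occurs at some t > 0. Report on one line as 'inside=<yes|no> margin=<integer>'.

d = (5, -13),  |d|² = 194;  R = 6+6 = 12,  c = 194−12² = 50
v_rel = (-7, 5),  |v_rel|² = 74;  v_rel·d = (-7)·(5) + (5)·(-13) = -100
74·t² + 200·t + 50 = 0  ⇒  m = (-100)² − 74·50 = 6300
m = 6300 > 0,  v_rel·d = -100 < 0  ⇒  outside

inside=no margin=6300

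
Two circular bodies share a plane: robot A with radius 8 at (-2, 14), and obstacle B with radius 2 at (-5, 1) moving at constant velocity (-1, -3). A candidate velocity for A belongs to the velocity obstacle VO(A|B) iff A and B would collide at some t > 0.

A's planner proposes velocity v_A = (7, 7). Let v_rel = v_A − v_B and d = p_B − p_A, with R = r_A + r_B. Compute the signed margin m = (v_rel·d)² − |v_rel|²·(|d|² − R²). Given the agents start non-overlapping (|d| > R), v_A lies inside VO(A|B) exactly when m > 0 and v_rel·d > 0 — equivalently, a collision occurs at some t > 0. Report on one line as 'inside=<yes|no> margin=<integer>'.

d = (-3, -13),  |d|² = 178;  R = 8+2 = 10,  c = 178−10² = 78
v_rel = (8, 10),  |v_rel|² = 164;  v_rel·d = (8)·(-3) + (10)·(-13) = -154
164·t² + 308·t + 78 = 0  ⇒  m = (-154)² − 164·78 = 10924
m = 10924 > 0,  v_rel·d = -154 < 0  ⇒  outside

inside=no margin=10924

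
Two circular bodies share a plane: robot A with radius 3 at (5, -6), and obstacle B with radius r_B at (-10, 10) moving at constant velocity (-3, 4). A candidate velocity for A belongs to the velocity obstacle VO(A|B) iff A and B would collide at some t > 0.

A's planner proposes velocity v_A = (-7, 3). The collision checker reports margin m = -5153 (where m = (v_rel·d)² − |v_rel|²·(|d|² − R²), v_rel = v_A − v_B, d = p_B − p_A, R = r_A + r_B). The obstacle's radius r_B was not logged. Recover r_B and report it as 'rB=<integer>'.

m = -5153
d = (-15, 16);  v_rel = (-4, -1),  |v_rel|² = 17
v_rel×d = (-4)·(16) − (-1)·(-15) = -79
since m = R²·17 − (-79)²:  R² = (6241 + -5153) / 17 = 64
R = √64 = 8  ⇒  r_B = 8 − 3 = 5

rB=5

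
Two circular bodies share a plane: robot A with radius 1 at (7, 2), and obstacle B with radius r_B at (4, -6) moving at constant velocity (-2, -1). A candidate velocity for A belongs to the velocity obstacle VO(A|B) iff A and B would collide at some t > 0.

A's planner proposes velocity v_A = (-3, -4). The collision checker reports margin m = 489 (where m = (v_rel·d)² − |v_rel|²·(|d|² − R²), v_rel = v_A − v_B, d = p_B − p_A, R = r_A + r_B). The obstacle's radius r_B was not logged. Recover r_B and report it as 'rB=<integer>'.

m = 489
d = (-3, -8);  v_rel = (-1, -3),  |v_rel|² = 10
v_rel×d = (-1)·(-8) − (-3)·(-3) = -1
since m = R²·10 − (-1)²:  R² = (1 + 489) / 10 = 49
R = √49 = 7  ⇒  r_B = 7 − 1 = 6

rB=6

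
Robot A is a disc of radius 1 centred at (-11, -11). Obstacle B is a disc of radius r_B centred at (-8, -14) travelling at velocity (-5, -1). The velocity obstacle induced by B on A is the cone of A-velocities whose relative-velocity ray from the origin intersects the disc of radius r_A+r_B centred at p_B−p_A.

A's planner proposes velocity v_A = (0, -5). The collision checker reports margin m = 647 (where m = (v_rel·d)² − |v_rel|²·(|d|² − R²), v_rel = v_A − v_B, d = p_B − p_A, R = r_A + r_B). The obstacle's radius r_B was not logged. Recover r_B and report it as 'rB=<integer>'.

m = 647
d = (3, -3);  v_rel = (5, -4),  |v_rel|² = 41
v_rel×d = (5)·(-3) − (-4)·(3) = -3
since m = R²·41 − (-3)²:  R² = (9 + 647) / 41 = 16
R = √16 = 4  ⇒  r_B = 4 − 1 = 3

rB=3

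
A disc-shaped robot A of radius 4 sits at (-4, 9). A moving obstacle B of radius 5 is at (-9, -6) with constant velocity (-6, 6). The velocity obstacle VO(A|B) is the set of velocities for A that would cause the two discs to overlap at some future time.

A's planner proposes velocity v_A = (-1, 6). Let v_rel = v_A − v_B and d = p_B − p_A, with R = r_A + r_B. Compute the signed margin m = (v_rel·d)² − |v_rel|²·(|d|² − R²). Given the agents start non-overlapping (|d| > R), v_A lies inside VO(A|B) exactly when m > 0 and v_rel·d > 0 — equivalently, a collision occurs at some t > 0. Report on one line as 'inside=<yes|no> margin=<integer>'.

d = (-5, -15),  |d|² = 250;  R = 4+5 = 9,  c = 250−9² = 169
v_rel = (5, 0),  |v_rel|² = 25;  v_rel·d = (5)·(-5) + (0)·(-15) = -25
25·t² + 50·t + 169 = 0  ⇒  m = (-25)² − 25·169 = -3600
m = -3600 < 0,  v_rel·d = -25 < 0  ⇒  outside

inside=no margin=-3600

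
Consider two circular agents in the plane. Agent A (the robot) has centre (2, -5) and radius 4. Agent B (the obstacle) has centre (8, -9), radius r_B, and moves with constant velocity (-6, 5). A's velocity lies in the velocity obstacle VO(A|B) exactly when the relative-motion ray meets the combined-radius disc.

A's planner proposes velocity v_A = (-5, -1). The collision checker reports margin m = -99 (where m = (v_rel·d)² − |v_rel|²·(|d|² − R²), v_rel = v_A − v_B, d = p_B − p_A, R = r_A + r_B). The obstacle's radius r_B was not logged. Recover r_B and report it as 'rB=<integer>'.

m = -99
d = (6, -4);  v_rel = (1, -6),  |v_rel|² = 37
v_rel×d = (1)·(-4) − (-6)·(6) = 32
since m = R²·37 − 32²:  R² = (1024 + -99) / 37 = 25
R = √25 = 5  ⇒  r_B = 5 − 4 = 1

rB=1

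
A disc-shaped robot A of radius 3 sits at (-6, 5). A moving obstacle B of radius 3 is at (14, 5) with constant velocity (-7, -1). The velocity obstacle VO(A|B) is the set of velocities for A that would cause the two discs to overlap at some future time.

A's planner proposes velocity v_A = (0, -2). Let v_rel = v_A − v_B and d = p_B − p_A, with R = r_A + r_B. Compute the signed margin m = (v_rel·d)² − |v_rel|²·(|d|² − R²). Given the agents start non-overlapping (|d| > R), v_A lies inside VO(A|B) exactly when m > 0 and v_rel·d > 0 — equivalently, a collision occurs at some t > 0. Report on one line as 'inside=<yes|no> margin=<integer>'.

d = (20, 0),  |d|² = 400;  R = 3+3 = 6,  c = 400−6² = 364
v_rel = (7, -1),  |v_rel|² = 50;  v_rel·d = (7)·(20) + (-1)·(0) = 140
50·t² − 280·t + 364 = 0  ⇒  m = 140² − 50·364 = 1400
m = 1400 > 0,  v_rel·d = 140 > 0  ⇒  inside

inside=yes margin=1400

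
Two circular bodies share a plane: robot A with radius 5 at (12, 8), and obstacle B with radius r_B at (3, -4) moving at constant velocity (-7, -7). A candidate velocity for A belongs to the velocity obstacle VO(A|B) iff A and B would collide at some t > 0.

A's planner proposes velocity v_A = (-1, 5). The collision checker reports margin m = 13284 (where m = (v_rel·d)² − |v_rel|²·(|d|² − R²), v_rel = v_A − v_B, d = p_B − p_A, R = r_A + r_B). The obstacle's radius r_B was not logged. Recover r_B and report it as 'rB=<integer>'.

m = 13284
d = (-9, -12);  v_rel = (6, 12),  |v_rel|² = 180
v_rel×d = (6)·(-12) − (12)·(-9) = 36
since m = R²·180 − 36²:  R² = (1296 + 13284) / 180 = 81
R = √81 = 9  ⇒  r_B = 9 − 5 = 4

rB=4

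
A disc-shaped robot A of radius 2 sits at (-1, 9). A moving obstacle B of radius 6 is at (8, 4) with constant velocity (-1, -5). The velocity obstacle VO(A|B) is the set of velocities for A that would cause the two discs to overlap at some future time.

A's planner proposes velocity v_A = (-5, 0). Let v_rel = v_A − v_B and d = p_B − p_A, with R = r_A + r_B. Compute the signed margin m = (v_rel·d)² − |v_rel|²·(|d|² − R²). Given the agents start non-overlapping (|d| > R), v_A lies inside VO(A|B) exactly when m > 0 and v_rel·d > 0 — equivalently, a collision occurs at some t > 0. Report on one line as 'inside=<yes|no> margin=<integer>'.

d = (9, -5),  |d|² = 106;  R = 2+6 = 8,  c = 106−8² = 42
v_rel = (-4, 5),  |v_rel|² = 41;  v_rel·d = (-4)·(9) + (5)·(-5) = -61
41·t² + 122·t + 42 = 0  ⇒  m = (-61)² − 41·42 = 1999
m = 1999 > 0,  v_rel·d = -61 < 0  ⇒  outside

inside=no margin=1999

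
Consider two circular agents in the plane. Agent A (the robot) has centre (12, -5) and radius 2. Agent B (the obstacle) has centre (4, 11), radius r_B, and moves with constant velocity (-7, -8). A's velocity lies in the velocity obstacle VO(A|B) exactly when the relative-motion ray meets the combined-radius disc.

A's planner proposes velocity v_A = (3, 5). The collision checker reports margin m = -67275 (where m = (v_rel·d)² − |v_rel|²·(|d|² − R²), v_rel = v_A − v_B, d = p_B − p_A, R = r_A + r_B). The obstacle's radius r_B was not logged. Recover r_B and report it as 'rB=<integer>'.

m = -67275
d = (-8, 16);  v_rel = (10, 13),  |v_rel|² = 269
v_rel×d = (10)·(16) − (13)·(-8) = 264
since m = R²·269 − 264²:  R² = (69696 + -67275) / 269 = 9
R = √9 = 3  ⇒  r_B = 3 − 2 = 1

rB=1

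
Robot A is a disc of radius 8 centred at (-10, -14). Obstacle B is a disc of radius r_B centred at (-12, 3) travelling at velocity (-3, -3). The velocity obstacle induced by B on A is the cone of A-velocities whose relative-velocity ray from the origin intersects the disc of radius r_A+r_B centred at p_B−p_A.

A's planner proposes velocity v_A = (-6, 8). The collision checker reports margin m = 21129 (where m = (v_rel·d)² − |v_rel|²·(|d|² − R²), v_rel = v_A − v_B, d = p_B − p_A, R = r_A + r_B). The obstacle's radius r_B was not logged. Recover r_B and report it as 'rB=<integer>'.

m = 21129
d = (-2, 17);  v_rel = (-3, 11),  |v_rel|² = 130
v_rel×d = (-3)·(17) − (11)·(-2) = -29
since m = R²·130 − (-29)²:  R² = (841 + 21129) / 130 = 169
R = √169 = 13  ⇒  r_B = 13 − 8 = 5

rB=5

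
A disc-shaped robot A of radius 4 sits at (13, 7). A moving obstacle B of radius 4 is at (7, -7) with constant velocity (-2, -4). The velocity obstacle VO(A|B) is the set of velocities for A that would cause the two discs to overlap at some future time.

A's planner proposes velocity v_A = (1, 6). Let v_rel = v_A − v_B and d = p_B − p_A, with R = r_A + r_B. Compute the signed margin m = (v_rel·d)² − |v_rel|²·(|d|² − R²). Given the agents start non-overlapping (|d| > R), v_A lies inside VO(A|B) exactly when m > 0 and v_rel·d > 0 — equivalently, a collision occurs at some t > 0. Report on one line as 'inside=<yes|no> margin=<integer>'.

d = (-6, -14),  |d|² = 232;  R = 4+4 = 8,  c = 232−8² = 168
v_rel = (3, 10),  |v_rel|² = 109;  v_rel·d = (3)·(-6) + (10)·(-14) = -158
109·t² + 316·t + 168 = 0  ⇒  m = (-158)² − 109·168 = 6652
m = 6652 > 0,  v_rel·d = -158 < 0  ⇒  outside

inside=no margin=6652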